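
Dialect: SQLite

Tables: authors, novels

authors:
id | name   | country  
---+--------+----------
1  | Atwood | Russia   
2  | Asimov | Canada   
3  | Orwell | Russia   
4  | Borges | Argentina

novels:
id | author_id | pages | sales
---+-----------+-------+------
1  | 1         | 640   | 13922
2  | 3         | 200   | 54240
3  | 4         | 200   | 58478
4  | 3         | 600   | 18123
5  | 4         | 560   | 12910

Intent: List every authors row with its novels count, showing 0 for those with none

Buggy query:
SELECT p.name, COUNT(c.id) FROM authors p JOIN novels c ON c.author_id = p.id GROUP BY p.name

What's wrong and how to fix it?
Bug: An inner join excludes parents with zero children

Fix: Switch to LEFT JOIN to retain unmatched parent rows

Corrected query:
SELECT p.name, COUNT(c.id) FROM authors p LEFT JOIN novels c ON c.author_id = p.id GROUP BY p.name

Result:
name   | COUNT(c.id)
-------+------------
Asimov | 0          
Atwood | 1          
Borges | 2          
Orwell | 2          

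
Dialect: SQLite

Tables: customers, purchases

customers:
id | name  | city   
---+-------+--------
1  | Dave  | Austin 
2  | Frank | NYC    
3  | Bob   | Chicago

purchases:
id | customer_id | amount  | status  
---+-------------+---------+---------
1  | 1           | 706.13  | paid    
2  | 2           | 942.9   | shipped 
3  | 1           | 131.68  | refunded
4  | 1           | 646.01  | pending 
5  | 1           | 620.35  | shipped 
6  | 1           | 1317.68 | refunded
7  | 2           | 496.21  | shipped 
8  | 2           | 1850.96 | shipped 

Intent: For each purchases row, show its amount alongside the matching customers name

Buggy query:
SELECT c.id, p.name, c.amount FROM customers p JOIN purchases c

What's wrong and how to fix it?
Bug: JOIN with no ON clause produces a cartesian product; every purchases row pairs with every customers row

Fix: Specify the join condition linking the foreign key to the parent id

Corrected query:
SELECT c.id, p.name, c.amount FROM customers p JOIN purchases c ON c.customer_id = p.id

Result:
id | name  | amount 
---+-------+--------
1  | Dave  | 706.13 
2  | Frank | 942.9  
3  | Dave  | 131.68 
4  | Dave  | 646.01 
5  | Dave  | 620.35 
6  | Dave  | 1317.68
7  | Frank | 496.21 
8  | Frank | 1850.96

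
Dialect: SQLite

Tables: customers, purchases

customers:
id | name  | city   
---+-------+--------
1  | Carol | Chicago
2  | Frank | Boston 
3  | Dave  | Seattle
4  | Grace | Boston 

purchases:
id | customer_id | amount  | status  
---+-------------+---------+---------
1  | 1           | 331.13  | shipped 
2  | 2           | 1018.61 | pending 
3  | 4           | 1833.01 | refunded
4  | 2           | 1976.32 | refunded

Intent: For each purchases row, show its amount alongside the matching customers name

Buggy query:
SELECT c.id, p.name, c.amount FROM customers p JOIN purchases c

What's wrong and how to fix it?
Bug: JOIN with no ON clause produces a cartesian product; every purchases row pairs with every customers row

Fix: Add ON c.customer_id = p.id to the JOIN

Corrected query:
SELECT c.id, p.name, c.amount FROM customers p JOIN purchases c ON c.customer_id = p.id

Result:
id | name  | amount 
---+-------+--------
1  | Carol | 331.13 
2  | Frank | 1018.61
3  | Grace | 1833.01
4  | Frank | 1976.32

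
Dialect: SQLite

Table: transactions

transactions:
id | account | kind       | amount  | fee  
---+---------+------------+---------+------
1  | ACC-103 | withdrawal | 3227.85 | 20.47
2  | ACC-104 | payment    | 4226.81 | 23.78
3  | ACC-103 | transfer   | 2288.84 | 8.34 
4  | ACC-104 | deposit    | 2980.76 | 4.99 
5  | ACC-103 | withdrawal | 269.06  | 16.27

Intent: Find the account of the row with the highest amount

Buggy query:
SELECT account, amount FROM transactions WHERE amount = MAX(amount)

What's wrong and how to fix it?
Bug: WHERE is evaluated per row; an aggregate over the whole table isn't defined there

Fix: Wrap MAX in a scalar subquery so WHERE compares against a single value

Corrected query:
SELECT account, amount FROM transactions WHERE amount = (SELECT MAX(amount) FROM transactions)

Result:
account | amount 
--------+--------
ACC-104 | 4226.81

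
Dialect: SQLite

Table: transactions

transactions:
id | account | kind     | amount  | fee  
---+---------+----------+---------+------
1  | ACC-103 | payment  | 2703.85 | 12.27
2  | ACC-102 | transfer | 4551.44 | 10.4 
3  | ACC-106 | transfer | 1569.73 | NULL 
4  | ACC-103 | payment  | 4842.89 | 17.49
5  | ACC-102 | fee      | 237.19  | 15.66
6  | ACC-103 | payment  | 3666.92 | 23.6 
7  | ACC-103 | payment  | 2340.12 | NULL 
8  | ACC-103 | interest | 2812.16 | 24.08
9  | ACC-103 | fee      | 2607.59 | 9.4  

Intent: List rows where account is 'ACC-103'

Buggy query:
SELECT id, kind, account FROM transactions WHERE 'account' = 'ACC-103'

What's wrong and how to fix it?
Bug: Single quotes denote string literals in SQL; the column name is being compared as a constant string

Fix: Reference the column as account without single quotes

Corrected query:
SELECT id, kind, account FROM transactions WHERE account = 'ACC-103'

Result:
id | kind     | account
---+----------+--------
1  | payment  | ACC-103
4  | payment  | ACC-103
6  | payment  | ACC-103
7  | payment  | ACC-103
8  | interest | ACC-103
9  | fee      | ACC-103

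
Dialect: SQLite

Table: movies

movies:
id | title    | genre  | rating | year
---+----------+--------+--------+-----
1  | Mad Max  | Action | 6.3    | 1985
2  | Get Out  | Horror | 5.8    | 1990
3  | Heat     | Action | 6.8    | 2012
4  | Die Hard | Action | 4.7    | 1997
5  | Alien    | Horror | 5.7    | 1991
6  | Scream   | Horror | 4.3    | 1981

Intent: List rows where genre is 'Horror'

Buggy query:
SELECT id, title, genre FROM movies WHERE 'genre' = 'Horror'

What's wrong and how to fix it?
Bug: Single quotes denote string literals in SQL; the column name is being compared as a constant string

Fix: Reference the column as genre without single quotes

Corrected query:
SELECT id, title, genre FROM movies WHERE genre = 'Horror'

Result:
id | title   | genre 
---+---------+-------
2  | Get Out | Horror
5  | Alien   | Horror
6  | Scream  | Horror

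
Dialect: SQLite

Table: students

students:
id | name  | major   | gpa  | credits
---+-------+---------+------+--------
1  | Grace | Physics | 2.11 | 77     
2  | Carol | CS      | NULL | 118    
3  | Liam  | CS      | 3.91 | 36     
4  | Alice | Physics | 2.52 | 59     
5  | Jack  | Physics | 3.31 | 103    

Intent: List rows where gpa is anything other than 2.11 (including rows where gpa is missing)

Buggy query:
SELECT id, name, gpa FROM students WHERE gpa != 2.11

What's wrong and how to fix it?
Bug: Inequality against NULL is unknown, not true; rows with NULL are dropped

Fix: Add an explicit OR gpa IS NULL to include the missing-value rows

Corrected query:
SELECT id, name, gpa FROM students WHERE gpa != 2.11 OR gpa IS NULL

Result:
id | name  | gpa 
---+-------+-----
2  | Carol | NULL
3  | Liam  | 3.91
4  | Alice | 2.52
5  | Jack  | 3.31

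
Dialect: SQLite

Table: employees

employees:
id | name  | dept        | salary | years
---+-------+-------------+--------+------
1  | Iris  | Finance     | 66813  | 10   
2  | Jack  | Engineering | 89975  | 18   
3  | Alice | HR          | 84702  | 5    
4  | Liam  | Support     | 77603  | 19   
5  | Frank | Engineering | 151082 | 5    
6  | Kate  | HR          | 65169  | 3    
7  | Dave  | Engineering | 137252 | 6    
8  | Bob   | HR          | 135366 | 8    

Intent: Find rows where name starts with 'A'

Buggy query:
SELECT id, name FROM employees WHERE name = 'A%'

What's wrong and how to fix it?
Bug: '=' compares the literal string including the % character; pattern matching needs LIKE

Fix: Replace '=' with LIKE so 'A%' is treated as a pattern

Corrected query:
SELECT id, name FROM employees WHERE name LIKE 'A%'

Result:
id | name 
---+------
3  | Alice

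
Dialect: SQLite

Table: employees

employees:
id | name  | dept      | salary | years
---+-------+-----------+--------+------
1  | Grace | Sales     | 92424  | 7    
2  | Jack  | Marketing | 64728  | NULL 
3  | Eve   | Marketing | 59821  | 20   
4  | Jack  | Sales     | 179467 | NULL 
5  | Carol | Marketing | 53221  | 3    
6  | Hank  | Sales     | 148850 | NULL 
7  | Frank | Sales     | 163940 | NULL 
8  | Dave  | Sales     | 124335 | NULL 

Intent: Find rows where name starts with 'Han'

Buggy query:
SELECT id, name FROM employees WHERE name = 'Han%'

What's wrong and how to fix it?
Bug: '=' compares the literal string including the % character; pattern matching needs LIKE

Fix: Replace '=' with LIKE so 'Han%' is treated as a pattern

Corrected query:
SELECT id, name FROM employees WHERE name LIKE 'Han%'

Result:
id | name
---+-----
6  | Hank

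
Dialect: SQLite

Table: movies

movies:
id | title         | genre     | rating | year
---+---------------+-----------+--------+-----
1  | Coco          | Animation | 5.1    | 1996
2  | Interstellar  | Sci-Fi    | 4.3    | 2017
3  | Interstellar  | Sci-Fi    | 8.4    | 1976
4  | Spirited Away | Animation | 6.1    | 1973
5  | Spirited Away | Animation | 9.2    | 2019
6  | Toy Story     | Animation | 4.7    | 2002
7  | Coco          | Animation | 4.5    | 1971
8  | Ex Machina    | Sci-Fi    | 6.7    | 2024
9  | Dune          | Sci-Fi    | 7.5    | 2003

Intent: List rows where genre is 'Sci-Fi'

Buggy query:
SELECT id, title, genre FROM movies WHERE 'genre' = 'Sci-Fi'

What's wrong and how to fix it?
Bug: Single quotes denote string literals in SQL; the column name is being compared as a constant string

Fix: Reference the column as genre without single quotes

Corrected query:
SELECT id, title, genre FROM movies WHERE genre = 'Sci-Fi'

Result:
id | title        | genre 
---+--------------+-------
2  | Interstellar | Sci-Fi
3  | Interstellar | Sci-Fi
8  | Ex Machina   | Sci-Fi
9  | Dune         | Sci-Fi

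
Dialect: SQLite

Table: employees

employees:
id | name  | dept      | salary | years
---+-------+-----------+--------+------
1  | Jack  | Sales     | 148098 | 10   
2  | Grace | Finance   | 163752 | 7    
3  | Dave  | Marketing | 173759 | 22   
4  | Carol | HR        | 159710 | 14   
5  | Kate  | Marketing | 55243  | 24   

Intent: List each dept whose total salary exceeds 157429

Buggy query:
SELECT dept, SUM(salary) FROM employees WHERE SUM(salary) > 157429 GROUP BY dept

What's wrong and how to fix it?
Bug: SUM(salary) is an aggregate, but WHERE filters rows before aggregation

Fix: Use HAVING (which filters groups after aggregation) instead of WHERE

Corrected query:
SELECT dept, SUM(salary) FROM employees GROUP BY dept HAVING SUM(salary) > 157429

Result:
dept      | SUM(salary)
----------+------------
Finance   | 163752     
HR        | 159710     
Marketing | 229002     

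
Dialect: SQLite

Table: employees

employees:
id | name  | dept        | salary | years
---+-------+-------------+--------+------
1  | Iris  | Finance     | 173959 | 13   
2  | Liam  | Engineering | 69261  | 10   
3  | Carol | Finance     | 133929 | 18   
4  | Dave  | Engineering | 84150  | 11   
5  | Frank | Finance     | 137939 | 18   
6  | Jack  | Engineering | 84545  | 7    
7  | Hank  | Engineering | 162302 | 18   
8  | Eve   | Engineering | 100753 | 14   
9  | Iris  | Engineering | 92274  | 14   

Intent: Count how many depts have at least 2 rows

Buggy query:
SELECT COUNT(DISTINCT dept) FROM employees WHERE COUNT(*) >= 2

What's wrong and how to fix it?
Bug: WHERE filters individual rows, not groups, so a group-level COUNT is invalid there

Fix: Use a subquery that GROUPs and filters with HAVING, then count its rows

Corrected query:
SELECT COUNT(*) FROM (SELECT dept FROM employees GROUP BY dept HAVING COUNT(*) >= 2)

Result:
COUNT(*)
--------
2       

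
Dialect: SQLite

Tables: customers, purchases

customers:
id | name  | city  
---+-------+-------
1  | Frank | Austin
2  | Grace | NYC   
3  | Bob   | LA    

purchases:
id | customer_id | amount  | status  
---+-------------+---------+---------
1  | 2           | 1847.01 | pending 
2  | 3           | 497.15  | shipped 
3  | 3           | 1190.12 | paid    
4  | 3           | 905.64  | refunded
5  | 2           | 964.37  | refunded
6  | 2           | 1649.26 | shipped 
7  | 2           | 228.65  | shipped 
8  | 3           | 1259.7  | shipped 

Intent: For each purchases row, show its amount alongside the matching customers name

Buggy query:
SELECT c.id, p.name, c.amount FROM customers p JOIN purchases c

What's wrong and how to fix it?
Bug: JOIN with no ON clause produces a cartesian product; every purchases row pairs with every customers row

Fix: Add ON c.customer_id = p.id to the JOIN

Corrected query:
SELECT c.id, p.name, c.amount FROM customers p JOIN purchases c ON c.customer_id = p.id

Result:
id | name  | amount 
---+-------+--------
1  | Grace | 1847.01
2  | Bob   | 497.15 
3  | Bob   | 1190.12
4  | Bob   | 905.64 
5  | Grace | 964.37 
6  | Grace | 1649.26
7  | Grace | 228.65 
8  | Bob   | 1259.7 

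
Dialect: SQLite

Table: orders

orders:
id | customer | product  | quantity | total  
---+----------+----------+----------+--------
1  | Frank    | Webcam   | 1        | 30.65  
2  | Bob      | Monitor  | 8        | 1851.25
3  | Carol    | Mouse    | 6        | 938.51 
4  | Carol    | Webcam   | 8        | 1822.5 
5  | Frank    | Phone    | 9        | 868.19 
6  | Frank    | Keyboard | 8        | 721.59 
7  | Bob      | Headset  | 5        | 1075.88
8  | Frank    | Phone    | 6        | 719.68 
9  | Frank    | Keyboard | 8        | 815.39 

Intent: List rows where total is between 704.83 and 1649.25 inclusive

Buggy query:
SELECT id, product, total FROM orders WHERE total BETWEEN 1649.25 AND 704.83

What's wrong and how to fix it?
Bug: BETWEEN expects the lower bound first; with 1649.25 AND 704.83 the range is empty

Fix: Swap the bounds so the smaller value comes first

Corrected query:
SELECT id, product, total FROM orders WHERE total BETWEEN 704.83 AND 1649.25

Result:
id | product  | total  
---+----------+--------
3  | Mouse    | 938.51 
5  | Phone    | 868.19 
6  | Keyboard | 721.59 
7  | Headset  | 1075.88
8  | Phone    | 719.68 
9  | Keyboard | 815.39 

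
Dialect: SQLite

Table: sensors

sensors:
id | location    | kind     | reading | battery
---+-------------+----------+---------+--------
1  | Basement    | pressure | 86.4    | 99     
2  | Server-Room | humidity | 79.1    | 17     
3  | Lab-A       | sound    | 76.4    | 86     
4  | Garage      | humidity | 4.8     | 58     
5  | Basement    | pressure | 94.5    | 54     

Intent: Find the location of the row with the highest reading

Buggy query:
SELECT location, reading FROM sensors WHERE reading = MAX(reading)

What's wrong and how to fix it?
Bug: MAX(reading) is an aggregate and cannot be used directly in WHERE

Fix: Wrap MAX in a scalar subquery so WHERE compares against a single value

Corrected query:
SELECT location, reading FROM sensors WHERE reading = (SELECT MAX(reading) FROM sensors)

Result:
location | reading
---------+--------
Basement | 94.5   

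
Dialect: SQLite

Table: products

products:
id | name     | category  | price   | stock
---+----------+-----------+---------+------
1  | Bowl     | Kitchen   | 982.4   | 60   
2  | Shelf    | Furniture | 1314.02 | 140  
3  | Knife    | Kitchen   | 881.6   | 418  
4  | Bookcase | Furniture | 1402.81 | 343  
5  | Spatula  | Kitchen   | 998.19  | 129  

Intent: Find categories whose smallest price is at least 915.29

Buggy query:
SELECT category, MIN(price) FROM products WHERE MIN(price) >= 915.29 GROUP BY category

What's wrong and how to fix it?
Bug: Aggregates like MIN are computed per group after WHERE runs

Fix: Replace WHERE with HAVING after the GROUP BY

Corrected query:
SELECT category, MIN(price) FROM products GROUP BY category HAVING MIN(price) >= 915.29

Result:
category  | MIN(price)
----------+-----------
Furniture | 1314.02   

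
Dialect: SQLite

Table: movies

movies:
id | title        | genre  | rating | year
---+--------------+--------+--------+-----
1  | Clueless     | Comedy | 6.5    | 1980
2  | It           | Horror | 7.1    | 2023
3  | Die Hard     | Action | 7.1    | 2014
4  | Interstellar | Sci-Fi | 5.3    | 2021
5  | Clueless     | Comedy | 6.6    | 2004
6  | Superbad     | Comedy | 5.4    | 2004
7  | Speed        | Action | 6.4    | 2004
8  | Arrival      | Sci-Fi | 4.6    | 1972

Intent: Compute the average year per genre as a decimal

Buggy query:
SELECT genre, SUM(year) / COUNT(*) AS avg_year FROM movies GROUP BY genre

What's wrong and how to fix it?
Bug: Both operands are integers, so '/' performs integer division and truncates

Fix: Cast one side to REAL so the division keeps the fractional part

Corrected query:
SELECT genre, SUM(year) * 1.0 / COUNT(*) AS avg_year FROM movies GROUP BY genre

Result:
genre  | avg_year
-------+---------
Action | 2009    
Comedy | 1996    
Horror | 2023    
Sci-Fi | 1996.5  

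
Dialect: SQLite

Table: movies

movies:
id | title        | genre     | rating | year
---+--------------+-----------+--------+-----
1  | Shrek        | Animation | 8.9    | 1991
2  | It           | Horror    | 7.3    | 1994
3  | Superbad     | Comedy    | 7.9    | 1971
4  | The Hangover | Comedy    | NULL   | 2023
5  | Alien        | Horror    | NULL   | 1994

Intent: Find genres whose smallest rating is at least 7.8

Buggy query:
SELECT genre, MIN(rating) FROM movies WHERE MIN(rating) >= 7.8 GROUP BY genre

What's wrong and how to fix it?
Bug: MIN() in WHERE is a misuse of aggregate

Fix: Replace WHERE with HAVING after the GROUP BY

Corrected query:
SELECT genre, MIN(rating) FROM movies GROUP BY genre HAVING MIN(rating) >= 7.8

Result:
genre     | MIN(rating)
----------+------------
Animation | 8.9        
Comedy    | 7.9        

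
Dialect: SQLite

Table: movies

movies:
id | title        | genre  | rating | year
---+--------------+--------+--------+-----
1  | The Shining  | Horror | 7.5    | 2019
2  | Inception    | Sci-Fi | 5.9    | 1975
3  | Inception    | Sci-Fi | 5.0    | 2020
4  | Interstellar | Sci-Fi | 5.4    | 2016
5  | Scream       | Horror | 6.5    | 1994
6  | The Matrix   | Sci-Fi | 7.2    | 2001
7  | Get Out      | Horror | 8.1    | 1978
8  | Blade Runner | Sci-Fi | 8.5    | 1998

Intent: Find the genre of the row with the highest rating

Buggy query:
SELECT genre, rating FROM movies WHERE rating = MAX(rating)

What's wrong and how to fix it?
Bug: MAX(rating) is an aggregate and cannot be used directly in WHERE

Fix: Wrap MAX in a scalar subquery so WHERE compares against a single value

Corrected query:
SELECT genre, rating FROM movies WHERE rating = (SELECT MAX(rating) FROM movies)

Result:
genre  | rating
-------+-------
Sci-Fi | 8.5   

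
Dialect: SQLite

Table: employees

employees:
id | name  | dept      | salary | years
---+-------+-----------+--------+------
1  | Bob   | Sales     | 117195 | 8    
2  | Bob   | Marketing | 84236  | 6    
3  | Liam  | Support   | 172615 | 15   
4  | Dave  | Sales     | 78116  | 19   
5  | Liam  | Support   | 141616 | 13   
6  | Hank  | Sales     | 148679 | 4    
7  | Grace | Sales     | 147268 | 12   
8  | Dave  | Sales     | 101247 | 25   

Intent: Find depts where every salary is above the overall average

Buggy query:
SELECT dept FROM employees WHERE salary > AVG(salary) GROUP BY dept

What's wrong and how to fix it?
Bug: AVG() is an aggregate; it can't sit directly in WHERE

Fix: Compute the overall average in a scalar subquery and compare each group's MIN against it in HAVING

Corrected query:
SELECT dept FROM employees GROUP BY dept HAVING MIN(salary) > (SELECT AVG(salary) FROM employees)

Result:
dept   
-------
Support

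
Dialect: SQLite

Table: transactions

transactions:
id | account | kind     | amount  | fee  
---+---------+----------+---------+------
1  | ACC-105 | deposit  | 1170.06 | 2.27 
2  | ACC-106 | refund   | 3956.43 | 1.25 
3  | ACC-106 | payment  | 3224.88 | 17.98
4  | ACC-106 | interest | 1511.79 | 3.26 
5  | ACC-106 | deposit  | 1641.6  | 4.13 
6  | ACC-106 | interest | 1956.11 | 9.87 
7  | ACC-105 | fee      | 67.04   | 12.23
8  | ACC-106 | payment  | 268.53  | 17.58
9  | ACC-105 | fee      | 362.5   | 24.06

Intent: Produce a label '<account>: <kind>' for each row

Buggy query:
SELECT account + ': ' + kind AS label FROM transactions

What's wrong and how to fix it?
Bug: SQLite uses || for string concatenation; + coerces text to numbers (yielding 0)

Fix: Replace + with || to concatenate text

Corrected query:
SELECT account || ': ' || kind AS label FROM transactions

Result:
label            
-----------------
ACC-105: deposit 
ACC-106: refund  
ACC-106: payment 
ACC-106: interest
ACC-106: deposit 
ACC-106: interest
ACC-105: fee     
ACC-106: payment 
ACC-105: fee     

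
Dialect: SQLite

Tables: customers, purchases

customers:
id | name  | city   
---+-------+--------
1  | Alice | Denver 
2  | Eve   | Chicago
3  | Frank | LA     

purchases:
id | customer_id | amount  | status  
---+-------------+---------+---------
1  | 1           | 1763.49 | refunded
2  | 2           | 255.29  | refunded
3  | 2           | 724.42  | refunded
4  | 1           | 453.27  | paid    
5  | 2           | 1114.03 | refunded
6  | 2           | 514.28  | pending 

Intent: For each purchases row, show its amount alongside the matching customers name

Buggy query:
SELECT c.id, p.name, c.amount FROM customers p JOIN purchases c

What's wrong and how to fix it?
Bug: Missing join condition: each purchases row is matched to all customers rows instead of just its own

Fix: Add ON c.customer_id = p.id to the JOIN

Corrected query:
SELECT c.id, p.name, c.amount FROM customers p JOIN purchases c ON c.customer_id = p.id

Result:
id | name  | amount 
---+-------+--------
1  | Alice | 1763.49
2  | Eve   | 255.29 
3  | Eve   | 724.42 
4  | Alice | 453.27 
5  | Eve   | 1114.03
6  | Eve   | 514.28 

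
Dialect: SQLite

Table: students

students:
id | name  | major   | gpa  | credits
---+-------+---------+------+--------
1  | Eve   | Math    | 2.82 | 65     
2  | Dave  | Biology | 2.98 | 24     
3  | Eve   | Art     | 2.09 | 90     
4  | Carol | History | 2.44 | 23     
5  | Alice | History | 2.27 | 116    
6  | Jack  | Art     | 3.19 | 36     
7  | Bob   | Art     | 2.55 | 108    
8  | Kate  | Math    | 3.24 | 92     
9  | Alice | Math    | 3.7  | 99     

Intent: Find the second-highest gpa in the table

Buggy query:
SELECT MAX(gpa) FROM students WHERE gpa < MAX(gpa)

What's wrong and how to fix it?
Bug: The inner MAX is an aggregate inside WHERE, which is not allowed

Fix: Put the inner MAX in a scalar subquery

Corrected query:
SELECT MAX(gpa) FROM students WHERE gpa < (SELECT MAX(gpa) FROM students)

Result:
MAX(gpa)
--------
3.24    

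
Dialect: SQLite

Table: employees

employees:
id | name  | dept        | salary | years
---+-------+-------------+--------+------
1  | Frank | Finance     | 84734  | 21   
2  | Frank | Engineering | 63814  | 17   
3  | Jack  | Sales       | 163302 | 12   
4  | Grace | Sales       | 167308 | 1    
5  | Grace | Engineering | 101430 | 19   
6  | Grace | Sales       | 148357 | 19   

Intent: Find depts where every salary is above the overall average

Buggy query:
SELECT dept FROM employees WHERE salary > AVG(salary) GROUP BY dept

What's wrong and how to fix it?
Bug: AVG() is an aggregate; it can't sit directly in WHERE

Fix: Use a subquery for AVG and a HAVING MIN(...) filter so the condition holds for every row in the group

Corrected query:
SELECT dept FROM employees GROUP BY dept HAVING MIN(salary) > (SELECT AVG(salary) FROM employees)

Result:
dept 
-----
Sales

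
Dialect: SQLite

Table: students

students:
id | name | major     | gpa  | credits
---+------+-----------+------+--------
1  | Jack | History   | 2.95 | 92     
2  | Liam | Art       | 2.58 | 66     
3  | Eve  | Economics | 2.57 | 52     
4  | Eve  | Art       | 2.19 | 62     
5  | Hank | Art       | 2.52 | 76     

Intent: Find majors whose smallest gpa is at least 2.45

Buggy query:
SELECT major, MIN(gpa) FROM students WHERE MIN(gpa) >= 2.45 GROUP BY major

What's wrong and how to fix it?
Bug: Aggregates like MIN are computed per group after WHERE runs

Fix: Replace WHERE with HAVING after the GROUP BY

Corrected query:
SELECT major, MIN(gpa) FROM students GROUP BY major HAVING MIN(gpa) >= 2.45

Result:
major     | MIN(gpa)
----------+---------
Economics | 2.57    
History   | 2.95    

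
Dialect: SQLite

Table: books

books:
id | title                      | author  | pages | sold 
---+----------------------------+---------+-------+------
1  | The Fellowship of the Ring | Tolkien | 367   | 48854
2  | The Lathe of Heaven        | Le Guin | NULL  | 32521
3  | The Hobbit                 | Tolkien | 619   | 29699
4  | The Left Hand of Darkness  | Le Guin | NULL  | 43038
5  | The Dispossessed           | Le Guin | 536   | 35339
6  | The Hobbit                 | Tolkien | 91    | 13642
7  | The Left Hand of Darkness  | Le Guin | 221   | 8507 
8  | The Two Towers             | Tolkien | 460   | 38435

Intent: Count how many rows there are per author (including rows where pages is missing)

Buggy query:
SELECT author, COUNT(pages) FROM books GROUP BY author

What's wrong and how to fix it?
Bug: COUNT(column) counts non-NULL values only; rows with NULL pages aren't counted

Fix: Use COUNT(*) to count all rows regardless of NULL

Corrected query:
SELECT author, COUNT(*) FROM books GROUP BY author

Result:
author  | COUNT(*)
--------+---------
Le Guin | 4       
Tolkien | 4       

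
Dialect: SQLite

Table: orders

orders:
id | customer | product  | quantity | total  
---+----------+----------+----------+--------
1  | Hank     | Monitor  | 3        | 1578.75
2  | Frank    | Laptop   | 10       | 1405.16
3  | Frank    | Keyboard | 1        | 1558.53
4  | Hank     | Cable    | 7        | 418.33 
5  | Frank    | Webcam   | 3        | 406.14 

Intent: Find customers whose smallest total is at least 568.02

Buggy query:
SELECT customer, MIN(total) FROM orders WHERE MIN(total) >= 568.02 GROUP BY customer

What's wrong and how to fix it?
Bug: MIN() in WHERE is a misuse of aggregate

Fix: Replace WHERE with HAVING after the GROUP BY

Corrected query:
SELECT customer, MIN(total) FROM orders GROUP BY customer HAVING MIN(total) >= 568.02

Result:
(no rows)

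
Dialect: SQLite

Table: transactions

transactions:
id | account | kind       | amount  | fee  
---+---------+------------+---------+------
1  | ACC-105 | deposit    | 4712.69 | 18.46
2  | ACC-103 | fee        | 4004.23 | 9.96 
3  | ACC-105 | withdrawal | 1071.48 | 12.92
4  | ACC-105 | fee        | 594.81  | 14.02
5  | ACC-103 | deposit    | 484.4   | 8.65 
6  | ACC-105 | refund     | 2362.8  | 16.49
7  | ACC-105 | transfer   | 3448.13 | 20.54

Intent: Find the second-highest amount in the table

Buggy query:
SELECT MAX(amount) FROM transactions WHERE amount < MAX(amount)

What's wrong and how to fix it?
Bug: MAX(amount) on the right of the comparison is an aggregate-in-WHERE error

Fix: Put the inner MAX in a scalar subquery

Corrected query:
SELECT MAX(amount) FROM transactions WHERE amount < (SELECT MAX(amount) FROM transactions)

Result:
MAX(amount)
-----------
4004.23    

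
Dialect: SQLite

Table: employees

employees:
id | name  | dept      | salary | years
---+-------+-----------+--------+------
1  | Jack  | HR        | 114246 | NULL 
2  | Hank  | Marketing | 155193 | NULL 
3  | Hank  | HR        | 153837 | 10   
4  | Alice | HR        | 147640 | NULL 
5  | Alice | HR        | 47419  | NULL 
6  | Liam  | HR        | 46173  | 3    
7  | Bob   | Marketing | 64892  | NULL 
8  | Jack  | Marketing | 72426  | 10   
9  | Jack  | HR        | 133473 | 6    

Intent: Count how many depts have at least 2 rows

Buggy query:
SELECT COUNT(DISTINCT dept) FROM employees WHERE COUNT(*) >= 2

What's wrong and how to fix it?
Bug: COUNT(*) cannot appear in WHERE; the per-group count doesn't exist yet

Fix: Group first with HAVING COUNT(*) >= 2, then COUNT the resulting groups

Corrected query:
SELECT COUNT(*) FROM (SELECT dept FROM employees GROUP BY dept HAVING COUNT(*) >= 2)

Result:
COUNT(*)
--------
2       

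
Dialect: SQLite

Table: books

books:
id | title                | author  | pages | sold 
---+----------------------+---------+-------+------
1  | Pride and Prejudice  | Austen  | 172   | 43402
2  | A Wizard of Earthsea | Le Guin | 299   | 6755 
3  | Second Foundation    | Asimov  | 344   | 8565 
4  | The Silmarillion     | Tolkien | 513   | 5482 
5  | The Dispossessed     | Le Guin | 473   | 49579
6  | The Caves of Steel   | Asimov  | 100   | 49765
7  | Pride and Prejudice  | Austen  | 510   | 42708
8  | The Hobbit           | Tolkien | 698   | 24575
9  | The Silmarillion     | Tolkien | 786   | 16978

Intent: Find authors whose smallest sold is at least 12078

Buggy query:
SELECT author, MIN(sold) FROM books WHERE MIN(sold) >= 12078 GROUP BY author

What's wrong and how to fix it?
Bug: Aggregates like MIN are computed per group after WHERE runs

Fix: Replace WHERE with HAVING after the GROUP BY

Corrected query:
SELECT author, MIN(sold) FROM books GROUP BY author HAVING MIN(sold) >= 12078

Result:
author | MIN(sold)
-------+----------
Austen | 42708    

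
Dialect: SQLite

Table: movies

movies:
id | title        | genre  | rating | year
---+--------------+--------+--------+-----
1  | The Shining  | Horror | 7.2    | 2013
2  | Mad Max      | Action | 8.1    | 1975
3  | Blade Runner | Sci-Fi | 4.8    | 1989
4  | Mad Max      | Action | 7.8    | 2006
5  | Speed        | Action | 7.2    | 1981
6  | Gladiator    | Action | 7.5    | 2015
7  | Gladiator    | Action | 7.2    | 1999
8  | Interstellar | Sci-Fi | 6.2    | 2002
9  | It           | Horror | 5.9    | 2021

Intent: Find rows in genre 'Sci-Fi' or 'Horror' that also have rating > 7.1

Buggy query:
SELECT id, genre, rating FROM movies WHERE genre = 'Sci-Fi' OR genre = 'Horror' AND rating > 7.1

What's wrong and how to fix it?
Bug: AND binds tighter than OR, so this parses as genre = 'Sci-Fi' OR (genre = 'Horror' AND rating > 7.1)

Fix: Group the OR with parentheses (or use IN), then AND the threshold

Corrected query:
SELECT id, genre, rating FROM movies WHERE (genre = 'Sci-Fi' OR genre = 'Horror') AND rating > 7.1

Result:
id | genre  | rating
---+--------+-------
1  | Horror | 7.2   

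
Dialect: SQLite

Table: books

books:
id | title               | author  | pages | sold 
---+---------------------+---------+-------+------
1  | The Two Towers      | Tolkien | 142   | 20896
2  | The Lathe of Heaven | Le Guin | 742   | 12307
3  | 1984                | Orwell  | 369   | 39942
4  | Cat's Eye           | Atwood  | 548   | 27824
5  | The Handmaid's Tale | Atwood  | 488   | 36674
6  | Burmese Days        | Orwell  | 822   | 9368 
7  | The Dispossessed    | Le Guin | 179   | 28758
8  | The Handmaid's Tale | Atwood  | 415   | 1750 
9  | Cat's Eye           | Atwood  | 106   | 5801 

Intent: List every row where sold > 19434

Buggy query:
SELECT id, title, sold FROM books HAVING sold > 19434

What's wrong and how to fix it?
Bug: HAVING filters the output of aggregation, but this query has no GROUP BY and no aggregate functions, so SQLite rejects it (HAVING clause on a non-aggregate query); the condition here is per row

Fix: Replace HAVING with WHERE since the condition applies to individual rows

Corrected query:
SELECT id, title, sold FROM books WHERE sold > 19434

Result:
id | title               | sold 
---+---------------------+------
1  | The Two Towers      | 20896
3  | 1984                | 39942
4  | Cat's Eye           | 27824
5  | The Handmaid's Tale | 36674
7  | The Dispossessed    | 28758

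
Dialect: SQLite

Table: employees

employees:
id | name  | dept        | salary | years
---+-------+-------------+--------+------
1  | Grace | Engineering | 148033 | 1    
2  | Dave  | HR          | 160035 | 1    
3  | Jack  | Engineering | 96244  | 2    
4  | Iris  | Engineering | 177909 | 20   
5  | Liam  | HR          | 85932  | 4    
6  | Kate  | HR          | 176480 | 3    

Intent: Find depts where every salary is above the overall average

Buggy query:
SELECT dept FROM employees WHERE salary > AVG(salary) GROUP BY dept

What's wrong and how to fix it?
Bug: AVG() is an aggregate; it can't sit directly in WHERE

Fix: Compute the overall average in a scalar subquery and compare each group's MIN against it in HAVING

Corrected query:
SELECT dept FROM employees GROUP BY dept HAVING MIN(salary) > (SELECT AVG(salary) FROM employees)

Result:
(no rows)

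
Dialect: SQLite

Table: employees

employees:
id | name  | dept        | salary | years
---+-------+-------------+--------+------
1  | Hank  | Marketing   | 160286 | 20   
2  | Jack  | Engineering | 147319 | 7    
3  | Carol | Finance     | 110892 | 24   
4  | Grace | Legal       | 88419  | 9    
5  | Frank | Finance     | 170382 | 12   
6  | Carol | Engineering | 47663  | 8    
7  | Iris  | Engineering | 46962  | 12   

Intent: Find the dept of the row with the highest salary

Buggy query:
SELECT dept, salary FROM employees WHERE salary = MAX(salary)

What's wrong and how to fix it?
Bug: WHERE is evaluated per row; an aggregate over the whole table isn't defined there

Fix: Wrap MAX in a scalar subquery so WHERE compares against a single value

Corrected query:
SELECT dept, salary FROM employees WHERE salary = (SELECT MAX(salary) FROM employees)

Result:
dept    | salary
--------+-------
Finance | 170382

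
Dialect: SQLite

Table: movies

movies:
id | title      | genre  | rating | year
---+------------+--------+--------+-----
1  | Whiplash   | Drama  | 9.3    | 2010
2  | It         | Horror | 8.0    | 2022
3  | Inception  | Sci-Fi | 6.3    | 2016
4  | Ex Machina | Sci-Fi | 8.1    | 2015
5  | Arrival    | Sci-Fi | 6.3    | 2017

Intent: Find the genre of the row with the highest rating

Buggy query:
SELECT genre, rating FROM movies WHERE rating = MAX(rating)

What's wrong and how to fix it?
Bug: WHERE is evaluated per row; an aggregate over the whole table isn't defined there

Fix: Wrap MAX in a scalar subquery so WHERE compares against a single value

Corrected query:
SELECT genre, rating FROM movies WHERE rating = (SELECT MAX(rating) FROM movies)

Result:
genre | rating
------+-------
Drama | 9.3   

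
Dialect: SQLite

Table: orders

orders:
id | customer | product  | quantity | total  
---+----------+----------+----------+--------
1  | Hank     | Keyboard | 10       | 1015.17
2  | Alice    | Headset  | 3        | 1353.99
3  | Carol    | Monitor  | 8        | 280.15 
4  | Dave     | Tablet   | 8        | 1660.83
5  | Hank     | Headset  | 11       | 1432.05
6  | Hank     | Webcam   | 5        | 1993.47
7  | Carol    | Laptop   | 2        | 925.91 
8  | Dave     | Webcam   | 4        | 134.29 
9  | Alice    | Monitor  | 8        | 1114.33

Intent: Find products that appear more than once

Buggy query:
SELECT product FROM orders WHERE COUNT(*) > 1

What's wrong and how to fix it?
Bug: COUNT(*) is an aggregate and cannot be used in WHERE

Fix: GROUP BY product, then filter groups with HAVING COUNT(*) > 1

Corrected query:
SELECT product FROM orders GROUP BY product HAVING COUNT(*) > 1

Result:
product
-------
Headset
Monitor
Webcam 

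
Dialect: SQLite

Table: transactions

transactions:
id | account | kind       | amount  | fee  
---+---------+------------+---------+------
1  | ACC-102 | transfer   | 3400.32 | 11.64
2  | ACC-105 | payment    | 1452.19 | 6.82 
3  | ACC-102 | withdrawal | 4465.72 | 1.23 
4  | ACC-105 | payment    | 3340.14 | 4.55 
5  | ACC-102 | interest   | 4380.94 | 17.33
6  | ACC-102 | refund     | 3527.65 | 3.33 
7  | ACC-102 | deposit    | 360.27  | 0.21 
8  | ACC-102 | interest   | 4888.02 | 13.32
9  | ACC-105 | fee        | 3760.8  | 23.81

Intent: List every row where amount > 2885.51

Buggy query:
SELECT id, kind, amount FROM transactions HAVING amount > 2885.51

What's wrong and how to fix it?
Bug: This is a non-aggregate query (no GROUP BY, no aggregates), so in SQLite the HAVING clause is invalid here; a row-level condition belongs in WHERE

Fix: Replace HAVING with WHERE since the condition applies to individual rows

Corrected query:
SELECT id, kind, amount FROM transactions WHERE amount > 2885.51

Result:
id | kind       | amount 
---+------------+--------
1  | transfer   | 3400.32
3  | withdrawal | 4465.72
4  | payment    | 3340.14
5  | interest   | 4380.94
6  | refund     | 3527.65
8  | interest   | 4888.02
9  | fee        | 3760.8 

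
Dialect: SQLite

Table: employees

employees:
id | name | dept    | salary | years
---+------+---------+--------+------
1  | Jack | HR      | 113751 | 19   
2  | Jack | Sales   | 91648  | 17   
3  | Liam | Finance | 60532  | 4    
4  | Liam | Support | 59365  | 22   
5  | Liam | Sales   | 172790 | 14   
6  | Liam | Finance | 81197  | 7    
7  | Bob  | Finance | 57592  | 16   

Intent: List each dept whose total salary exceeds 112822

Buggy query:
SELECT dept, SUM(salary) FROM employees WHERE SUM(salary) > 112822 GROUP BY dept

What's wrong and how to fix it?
Bug: WHERE runs before GROUP BY, so aggregates aren't available there

Fix: Move the aggregate condition to a HAVING clause

Corrected query:
SELECT dept, SUM(salary) FROM employees GROUP BY dept HAVING SUM(salary) > 112822

Result:
dept    | SUM(salary)
--------+------------
Finance | 199321     
HR      | 113751     
Sales   | 264438     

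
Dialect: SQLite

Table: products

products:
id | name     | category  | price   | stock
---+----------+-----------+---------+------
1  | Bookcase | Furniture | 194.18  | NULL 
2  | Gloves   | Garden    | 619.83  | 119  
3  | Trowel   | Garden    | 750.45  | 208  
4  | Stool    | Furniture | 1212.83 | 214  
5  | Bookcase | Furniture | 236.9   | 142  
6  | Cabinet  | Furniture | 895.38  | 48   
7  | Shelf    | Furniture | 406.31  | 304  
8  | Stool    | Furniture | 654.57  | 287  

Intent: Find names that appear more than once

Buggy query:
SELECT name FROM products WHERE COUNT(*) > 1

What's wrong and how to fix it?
Bug: WHERE can't reference COUNT(*); aggregates are computed after WHERE

Fix: Group first, then use HAVING for the count condition

Corrected query:
SELECT name FROM products GROUP BY name HAVING COUNT(*) > 1

Result:
name    
--------
Bookcase
Stool   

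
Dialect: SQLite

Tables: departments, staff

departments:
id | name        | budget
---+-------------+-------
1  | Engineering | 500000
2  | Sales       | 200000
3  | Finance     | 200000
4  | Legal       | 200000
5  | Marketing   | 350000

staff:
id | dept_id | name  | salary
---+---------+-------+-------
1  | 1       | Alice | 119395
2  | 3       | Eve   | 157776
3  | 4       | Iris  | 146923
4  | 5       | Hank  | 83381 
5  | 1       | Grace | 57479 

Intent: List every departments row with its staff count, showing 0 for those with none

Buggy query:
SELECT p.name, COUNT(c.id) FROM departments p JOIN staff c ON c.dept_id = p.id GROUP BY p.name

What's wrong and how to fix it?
Bug: An inner join excludes parents with zero children

Fix: Use LEFT JOIN so parents without children still appear (COUNT(c.id) gives 0)

Corrected query:
SELECT p.name, COUNT(c.id) FROM departments p LEFT JOIN staff c ON c.dept_id = p.id GROUP BY p.name

Result:
name        | COUNT(c.id)
------------+------------
Engineering | 2          
Finance     | 1          
Legal       | 1          
Marketing   | 1          
Sales       | 0          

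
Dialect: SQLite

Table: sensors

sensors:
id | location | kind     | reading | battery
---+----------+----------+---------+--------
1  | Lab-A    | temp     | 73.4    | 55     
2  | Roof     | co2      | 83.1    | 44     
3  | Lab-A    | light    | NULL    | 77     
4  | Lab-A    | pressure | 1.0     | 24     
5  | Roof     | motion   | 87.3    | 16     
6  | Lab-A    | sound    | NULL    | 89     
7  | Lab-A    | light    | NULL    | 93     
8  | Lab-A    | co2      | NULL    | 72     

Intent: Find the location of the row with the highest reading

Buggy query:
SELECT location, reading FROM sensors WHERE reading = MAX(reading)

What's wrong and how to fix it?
Bug: WHERE is evaluated per row; an aggregate over the whole table isn't defined there

Fix: Wrap MAX in a scalar subquery so WHERE compares against a single value

Corrected query:
SELECT location, reading FROM sensors WHERE reading = (SELECT MAX(reading) FROM sensors)

Result:
location | reading
---------+--------
Roof     | 87.3   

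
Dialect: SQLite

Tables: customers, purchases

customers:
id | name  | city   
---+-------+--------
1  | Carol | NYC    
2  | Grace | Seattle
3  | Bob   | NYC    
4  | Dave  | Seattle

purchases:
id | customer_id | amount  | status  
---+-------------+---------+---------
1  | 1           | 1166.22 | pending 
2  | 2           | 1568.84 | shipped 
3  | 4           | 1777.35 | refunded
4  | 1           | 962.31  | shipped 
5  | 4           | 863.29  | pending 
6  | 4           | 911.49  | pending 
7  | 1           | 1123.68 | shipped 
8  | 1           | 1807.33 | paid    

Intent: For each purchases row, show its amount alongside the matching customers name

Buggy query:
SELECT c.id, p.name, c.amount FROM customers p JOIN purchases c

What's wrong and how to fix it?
Bug: Missing join condition: each purchases row is matched to all customers rows instead of just its own

Fix: Specify the join condition linking the foreign key to the parent id

Corrected query:
SELECT c.id, p.name, c.amount FROM customers p JOIN purchases c ON c.customer_id = p.id

Result:
id | name  | amount 
---+-------+--------
1  | Carol | 1166.22
2  | Grace | 1568.84
3  | Dave  | 1777.35
4  | Carol | 962.31 
5  | Dave  | 863.29 
6  | Dave  | 911.49 
7  | Carol | 1123.68
8  | Carol | 1807.33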